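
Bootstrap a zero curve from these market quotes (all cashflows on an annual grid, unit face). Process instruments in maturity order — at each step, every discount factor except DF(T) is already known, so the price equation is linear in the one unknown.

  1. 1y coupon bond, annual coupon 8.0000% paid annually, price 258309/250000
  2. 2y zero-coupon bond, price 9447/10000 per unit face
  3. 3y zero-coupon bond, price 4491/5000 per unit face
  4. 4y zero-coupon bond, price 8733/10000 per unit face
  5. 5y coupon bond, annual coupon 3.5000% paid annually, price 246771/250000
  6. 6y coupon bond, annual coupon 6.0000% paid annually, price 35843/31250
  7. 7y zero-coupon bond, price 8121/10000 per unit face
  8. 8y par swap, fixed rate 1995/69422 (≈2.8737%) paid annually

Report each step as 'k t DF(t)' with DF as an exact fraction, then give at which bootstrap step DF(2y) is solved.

step 1 [1y] bond c/1=2/25: DF=(258309/250000 − 2/25·(0))/(1+2/25) = 9567/10000 ≈ 0.956700
step 2 [2y] zero: DF = P = 9447/10000 ≈ 0.944700
step 3 [3y] zero: DF = P = 4491/5000 ≈ 0.898200
step 4 [4y] zero: DF = P = 8733/10000 ≈ 0.873300
step 5 [5y] bond c/1=7/200: DF=(246771/250000 − 7/200·(0.956700+0.944700+0.898200+0.873300))/(1+7/200) = 1659/2000 ≈ 0.829500
step 6 [6y] bond c/1=3/50: DF=(35843/31250 − 3/50·(0.956700+0.944700+0.898200+0.873300+0.829500))/(1+3/50) = 517/625 ≈ 0.827200
step 7 [7y] zero: DF = P = 8121/10000 ≈ 0.812100
step 8 [8y] swap r/1=1995/69422: DF=(1 − 1995/69422·(0.956700+0.944700+0.898200+0.873300+0.829500+0.827200+0.812100))/(1+1995/69422) = 1601/2000 ≈ 0.800500

1 1 9567/10000
2 2 9447/10000
3 3 4491/5000
4 4 8733/10000
5 5 1659/2000
6 6 517/625
7 7 8121/10000
8 8 1601/2000
DF(2y) is solved at step 2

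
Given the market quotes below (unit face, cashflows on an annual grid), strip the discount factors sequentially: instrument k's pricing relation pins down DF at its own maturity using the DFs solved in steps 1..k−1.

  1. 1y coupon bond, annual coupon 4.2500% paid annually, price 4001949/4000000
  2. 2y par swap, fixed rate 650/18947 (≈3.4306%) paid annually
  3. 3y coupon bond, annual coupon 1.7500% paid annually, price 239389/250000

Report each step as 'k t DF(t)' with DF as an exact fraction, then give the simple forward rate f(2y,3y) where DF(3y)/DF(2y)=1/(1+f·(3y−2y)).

1 1 9597/10000
2 2 187/200
3 3 1817/2000
f(2y,3y) = ((187/200)/(1817/2000) − 1)/(1) = 53/1817 ≈ 2.9169%

step 1 [1y] bond c/1=17/400: DF=(4001949/4000000 − 17/400·(0))/(1+17/400) = 9597/10000 ≈ 0.959700
step 2 [2y] swap r/1=650/18947: DF=(1 − 650/18947·(0.959700))/(1+650/18947) = 187/200 ≈ 0.935000
step 3 [3y] bond c/1=7/400: DF=(239389/250000 − 7/400·(0.959700+0.935000))/(1+7/400) = 1817/2000 ≈ 0.908500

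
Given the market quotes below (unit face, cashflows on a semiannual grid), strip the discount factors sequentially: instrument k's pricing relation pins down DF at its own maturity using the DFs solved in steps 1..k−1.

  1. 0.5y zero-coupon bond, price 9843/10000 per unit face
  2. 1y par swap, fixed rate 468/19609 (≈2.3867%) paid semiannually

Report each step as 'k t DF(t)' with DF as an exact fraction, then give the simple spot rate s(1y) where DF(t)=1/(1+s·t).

step 1 [0.5y] zero: DF = P = 9843/10000 ≈ 0.984300
step 2 [1y] swap r/2=234/19609: DF=(1 − 234/19609·(0.984300))/(1+234/19609) = 4883/5000 ≈ 0.976600

1 1/2 9843/10000
2 1 4883/5000
s(1y) = (1/(4883/5000) − 1)/(1) = 117/4883 ≈ 2.3961%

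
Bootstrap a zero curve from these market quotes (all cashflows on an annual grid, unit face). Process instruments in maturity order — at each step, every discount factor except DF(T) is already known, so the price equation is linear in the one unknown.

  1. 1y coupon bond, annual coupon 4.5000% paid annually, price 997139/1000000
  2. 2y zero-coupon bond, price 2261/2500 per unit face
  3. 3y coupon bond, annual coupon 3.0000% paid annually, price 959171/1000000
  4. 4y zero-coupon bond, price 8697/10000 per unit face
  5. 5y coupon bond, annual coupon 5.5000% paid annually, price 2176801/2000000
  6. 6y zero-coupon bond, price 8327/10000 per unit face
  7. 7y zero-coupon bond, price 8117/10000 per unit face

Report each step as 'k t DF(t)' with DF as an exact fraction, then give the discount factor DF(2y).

1 1 4771/5000
2 2 2261/2500
3 3 8771/10000
4 4 8697/10000
5 5 8437/10000
6 6 8327/10000
7 7 8117/10000
DF(2y) = 2261/2500 ≈ 0.904400

step 1 [1y] bond c/1=9/200: DF=(997139/1000000 − 9/200·(0))/(1+9/200) = 4771/5000 ≈ 0.954200
step 2 [2y] zero: DF = P = 2261/2500 ≈ 0.904400
step 3 [3y] bond c/1=3/100: DF=(959171/1000000 − 3/100·(0.954200+0.904400))/(1+3/100) = 8771/10000 ≈ 0.877100
step 4 [4y] zero: DF = P = 8697/10000 ≈ 0.869700
step 5 [5y] bond c/1=11/200: DF=(2176801/2000000 − 11/200·(0.954200+0.904400+0.877100+0.869700))/(1+11/200) = 8437/10000 ≈ 0.843700
step 6 [6y] zero: DF = P = 8327/10000 ≈ 0.832700
step 7 [7y] zero: DF = P = 8117/10000 ≈ 0.811700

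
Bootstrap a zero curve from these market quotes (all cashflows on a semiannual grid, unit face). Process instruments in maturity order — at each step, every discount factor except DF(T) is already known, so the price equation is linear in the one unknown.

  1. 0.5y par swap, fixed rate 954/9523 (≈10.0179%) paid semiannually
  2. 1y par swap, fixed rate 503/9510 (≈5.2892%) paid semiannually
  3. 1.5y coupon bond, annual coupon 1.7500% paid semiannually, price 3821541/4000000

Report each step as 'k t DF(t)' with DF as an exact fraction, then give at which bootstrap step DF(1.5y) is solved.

step 1 [0.5y] swap r/2=477/9523: DF=(1 − 477/9523·(0))/(1+477/9523) = 9523/10000 ≈ 0.952300
step 2 [1y] swap r/2=503/19020: DF=(1 − 503/19020·(0.952300))/(1+503/19020) = 9497/10000 ≈ 0.949700
step 3 [1.5y] bond c/2=7/800: DF=(3821541/4000000 − 7/800·(0.952300+0.949700))/(1+7/800) = 4653/5000 ≈ 0.930600

1 1/2 9523/10000
2 1 9497/10000
3 3/2 4653/5000
DF(1.5y) is solved at step 3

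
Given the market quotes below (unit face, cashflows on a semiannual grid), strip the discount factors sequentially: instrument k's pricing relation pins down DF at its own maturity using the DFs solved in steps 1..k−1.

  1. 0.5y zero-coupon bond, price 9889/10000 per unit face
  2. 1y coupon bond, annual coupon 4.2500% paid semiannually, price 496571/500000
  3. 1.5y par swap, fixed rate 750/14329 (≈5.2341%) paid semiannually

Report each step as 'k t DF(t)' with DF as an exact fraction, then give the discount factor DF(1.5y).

1 1/2 9889/10000
2 1 9519/10000
3 3/2 37/40
DF(1.5y) = 37/40 ≈ 0.925000

step 1 [0.5y] zero: DF = P = 9889/10000 ≈ 0.988900
step 2 [1y] bond c/2=17/800: DF=(496571/500000 − 17/800·(0.988900))/(1+17/800) = 9519/10000 ≈ 0.951900
step 3 [1.5y] swap r/2=375/14329: DF=(1 − 375/14329·(0.988900+0.951900))/(1+375/14329) = 37/40 ≈ 0.925000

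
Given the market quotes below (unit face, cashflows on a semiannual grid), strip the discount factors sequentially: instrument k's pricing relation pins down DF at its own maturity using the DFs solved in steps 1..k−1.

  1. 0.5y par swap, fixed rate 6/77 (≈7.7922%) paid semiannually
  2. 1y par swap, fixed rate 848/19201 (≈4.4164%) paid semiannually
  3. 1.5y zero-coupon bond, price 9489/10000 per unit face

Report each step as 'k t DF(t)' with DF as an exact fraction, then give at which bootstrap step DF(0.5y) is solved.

1 1/2 77/80
2 1 1197/1250
3 3/2 9489/10000
DF(0.5y) is solved at step 1

step 1 [0.5y] swap r/2=3/77: DF=(1 − 3/77·(0))/(1+3/77) = 77/80 ≈ 0.962500
step 2 [1y] swap r/2=424/19201: DF=(1 − 424/19201·(0.962500))/(1+424/19201) = 1197/1250 ≈ 0.957600
step 3 [1.5y] zero: DF = P = 9489/10000 ≈ 0.948900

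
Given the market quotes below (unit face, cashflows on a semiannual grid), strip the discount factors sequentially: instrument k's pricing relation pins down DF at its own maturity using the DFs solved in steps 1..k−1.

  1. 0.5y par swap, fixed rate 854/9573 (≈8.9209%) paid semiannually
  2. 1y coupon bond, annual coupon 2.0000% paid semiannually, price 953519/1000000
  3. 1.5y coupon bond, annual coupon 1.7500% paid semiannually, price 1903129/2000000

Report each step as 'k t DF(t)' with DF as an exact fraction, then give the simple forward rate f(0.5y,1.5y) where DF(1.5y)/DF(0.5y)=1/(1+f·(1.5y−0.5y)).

step 1 [0.5y] swap r/2=427/9573: DF=(1 − 427/9573·(0))/(1+427/9573) = 9573/10000 ≈ 0.957300
step 2 [1y] bond c/2=1/100: DF=(953519/1000000 − 1/100·(0.957300))/(1+1/100) = 4673/5000 ≈ 0.934600
step 3 [1.5y] bond c/2=7/800: DF=(1903129/2000000 − 7/800·(0.957300+0.934600))/(1+7/800) = 9269/10000 ≈ 0.926900

1 1/2 9573/10000
2 1 4673/5000
3 3/2 9269/10000
f(0.5y,1.5y) = ((9573/10000)/(9269/10000) − 1)/(1) = 304/9269 ≈ 3.2797%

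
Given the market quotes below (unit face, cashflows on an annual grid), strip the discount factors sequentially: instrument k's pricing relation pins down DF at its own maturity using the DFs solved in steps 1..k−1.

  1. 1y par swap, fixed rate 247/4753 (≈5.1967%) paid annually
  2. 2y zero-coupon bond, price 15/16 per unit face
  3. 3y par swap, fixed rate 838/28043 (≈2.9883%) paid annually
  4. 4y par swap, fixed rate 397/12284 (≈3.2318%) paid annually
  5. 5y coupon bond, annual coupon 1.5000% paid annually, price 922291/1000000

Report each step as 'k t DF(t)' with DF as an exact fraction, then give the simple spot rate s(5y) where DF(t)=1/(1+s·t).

1 1 4753/5000
2 2 15/16
3 3 4581/5000
4 4 8809/10000
5 5 4271/5000
s(5y) = (1/(4271/5000) − 1)/(5) = 729/21355 ≈ 3.4137%

step 1 [1y] swap r/1=247/4753: DF=(1 − 247/4753·(0))/(1+247/4753) = 4753/5000 ≈ 0.950600
step 2 [2y] zero: DF = P = 15/16 ≈ 0.937500
step 3 [3y] swap r/1=838/28043: DF=(1 − 838/28043·(0.950600+0.937500))/(1+838/28043) = 4581/5000 ≈ 0.916200
step 4 [4y] swap r/1=397/12284: DF=(1 − 397/12284·(0.950600+0.937500+0.916200))/(1+397/12284) = 8809/10000 ≈ 0.880900
step 5 [5y] bond c/1=3/200: DF=(922291/1000000 − 3/200·(0.950600+0.937500+0.916200+0.880900))/(1+3/200) = 4271/5000 ≈ 0.854200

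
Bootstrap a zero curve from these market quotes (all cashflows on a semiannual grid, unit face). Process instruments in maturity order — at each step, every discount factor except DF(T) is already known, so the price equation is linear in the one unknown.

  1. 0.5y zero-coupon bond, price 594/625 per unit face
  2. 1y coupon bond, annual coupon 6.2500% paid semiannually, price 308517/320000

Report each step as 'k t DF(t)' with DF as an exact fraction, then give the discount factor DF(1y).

step 1 [0.5y] zero: DF = P = 594/625 ≈ 0.950400
step 2 [1y] bond c/2=1/32: DF=(308517/320000 − 1/32·(0.950400))/(1+1/32) = 9061/10000 ≈ 0.906100

1 1/2 594/625
2 1 9061/10000
DF(1y) = 9061/10000 ≈ 0.906100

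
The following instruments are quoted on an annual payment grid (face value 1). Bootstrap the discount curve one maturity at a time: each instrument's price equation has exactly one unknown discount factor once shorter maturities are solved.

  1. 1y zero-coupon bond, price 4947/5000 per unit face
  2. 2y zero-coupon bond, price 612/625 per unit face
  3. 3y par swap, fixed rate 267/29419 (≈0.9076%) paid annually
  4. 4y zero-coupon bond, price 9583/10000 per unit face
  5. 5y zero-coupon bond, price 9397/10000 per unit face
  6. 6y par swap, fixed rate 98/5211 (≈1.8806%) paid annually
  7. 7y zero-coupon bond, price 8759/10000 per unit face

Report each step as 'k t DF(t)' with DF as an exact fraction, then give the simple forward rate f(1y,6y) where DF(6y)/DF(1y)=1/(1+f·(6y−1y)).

1 1 4947/5000
2 2 612/625
3 3 9733/10000
4 4 9583/10000
5 5 9397/10000
6 6 4461/5000
7 7 8759/10000
f(1y,6y) = ((4947/5000)/(4461/5000) − 1)/(5) = 162/7435 ≈ 2.1789%

step 1 [1y] zero: DF = P = 4947/5000 ≈ 0.989400
step 2 [2y] zero: DF = P = 612/625 ≈ 0.979200
step 3 [3y] swap r/1=267/29419: DF=(1 − 267/29419·(0.989400+0.979200))/(1+267/29419) = 9733/10000 ≈ 0.973300
step 4 [4y] zero: DF = P = 9583/10000 ≈ 0.958300
step 5 [5y] zero: DF = P = 9397/10000 ≈ 0.939700
step 6 [6y] swap r/1=98/5211: DF=(1 − 98/5211·(0.989400+0.979200+0.973300+0.958300+0.939700))/(1+98/5211) = 4461/5000 ≈ 0.892200
step 7 [7y] zero: DF = P = 8759/10000 ≈ 0.875900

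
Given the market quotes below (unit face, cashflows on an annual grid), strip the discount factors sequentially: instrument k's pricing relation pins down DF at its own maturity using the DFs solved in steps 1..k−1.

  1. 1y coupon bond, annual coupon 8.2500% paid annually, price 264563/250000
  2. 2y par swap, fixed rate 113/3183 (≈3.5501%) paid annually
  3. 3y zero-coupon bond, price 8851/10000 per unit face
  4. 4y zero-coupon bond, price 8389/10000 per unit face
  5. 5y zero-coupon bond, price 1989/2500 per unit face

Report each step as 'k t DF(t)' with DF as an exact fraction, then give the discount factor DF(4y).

1 1 611/625
2 2 4661/5000
3 3 8851/10000
4 4 8389/10000
5 5 1989/2500
DF(4y) = 8389/10000 ≈ 0.838900

step 1 [1y] bond c/1=33/400: DF=(264563/250000 − 33/400·(0))/(1+33/400) = 611/625 ≈ 0.977600
step 2 [2y] swap r/1=113/3183: DF=(1 − 113/3183·(0.977600))/(1+113/3183) = 4661/5000 ≈ 0.932200
step 3 [3y] zero: DF = P = 8851/10000 ≈ 0.885100
step 4 [4y] zero: DF = P = 8389/10000 ≈ 0.838900
step 5 [5y] zero: DF = P = 1989/2500 ≈ 0.795600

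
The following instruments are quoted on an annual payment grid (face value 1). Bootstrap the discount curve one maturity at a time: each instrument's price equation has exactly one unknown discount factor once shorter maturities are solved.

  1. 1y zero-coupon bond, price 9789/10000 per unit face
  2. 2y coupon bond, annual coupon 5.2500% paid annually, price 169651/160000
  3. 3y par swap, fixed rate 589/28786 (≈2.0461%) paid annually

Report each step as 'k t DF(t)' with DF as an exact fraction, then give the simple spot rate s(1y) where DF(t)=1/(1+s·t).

1 1 9789/10000
2 2 4793/5000
3 3 9411/10000
s(1y) = (1/(9789/10000) − 1)/(1) = 211/9789 ≈ 2.1555%

step 1 [1y] zero: DF = P = 9789/10000 ≈ 0.978900
step 2 [2y] bond c/1=21/400: DF=(169651/160000 − 21/400·(0.978900))/(1+21/400) = 4793/5000 ≈ 0.958600
step 3 [3y] swap r/1=589/28786: DF=(1 − 589/28786·(0.978900+0.958600))/(1+589/28786) = 9411/10000 ≈ 0.941100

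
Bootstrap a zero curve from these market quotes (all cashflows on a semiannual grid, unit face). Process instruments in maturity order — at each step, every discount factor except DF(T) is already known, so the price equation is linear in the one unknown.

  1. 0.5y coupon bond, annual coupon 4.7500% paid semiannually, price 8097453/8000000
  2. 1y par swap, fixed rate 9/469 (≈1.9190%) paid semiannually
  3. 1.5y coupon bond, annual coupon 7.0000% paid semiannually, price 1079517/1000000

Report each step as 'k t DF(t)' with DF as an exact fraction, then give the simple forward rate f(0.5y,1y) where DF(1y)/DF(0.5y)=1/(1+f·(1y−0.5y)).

step 1 [0.5y] bond c/2=19/800: DF=(8097453/8000000 − 19/800·(0))/(1+19/800) = 9887/10000 ≈ 0.988700
step 2 [1y] swap r/2=9/938: DF=(1 − 9/938·(0.988700))/(1+9/938) = 9811/10000 ≈ 0.981100
step 3 [1.5y] bond c/2=7/200: DF=(1079517/1000000 − 7/200·(0.988700+0.981100))/(1+7/200) = 2441/2500 ≈ 0.976400

1 1/2 9887/10000
2 1 9811/10000
3 3/2 2441/2500
f(0.5y,1y) = ((9887/10000)/(9811/10000) − 1)/(1/2) = 152/9811 ≈ 1.5493%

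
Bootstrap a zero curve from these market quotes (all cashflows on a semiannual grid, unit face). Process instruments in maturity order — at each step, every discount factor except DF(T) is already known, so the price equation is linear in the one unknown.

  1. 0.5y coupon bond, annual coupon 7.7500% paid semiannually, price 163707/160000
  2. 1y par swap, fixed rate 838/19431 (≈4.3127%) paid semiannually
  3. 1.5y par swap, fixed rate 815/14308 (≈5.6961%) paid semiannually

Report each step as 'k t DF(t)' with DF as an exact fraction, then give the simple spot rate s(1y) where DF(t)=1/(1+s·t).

step 1 [0.5y] bond c/2=31/800: DF=(163707/160000 − 31/800·(0))/(1+31/800) = 197/200 ≈ 0.985000
step 2 [1y] swap r/2=419/19431: DF=(1 − 419/19431·(0.985000))/(1+419/19431) = 9581/10000 ≈ 0.958100
step 3 [1.5y] swap r/2=815/28616: DF=(1 − 815/28616·(0.985000+0.958100))/(1+815/28616) = 1837/2000 ≈ 0.918500

1 1/2 197/200
2 1 9581/10000
3 3/2 1837/2000
s(1y) = (1/(9581/10000) − 1)/(1) = 419/9581 ≈ 4.3732%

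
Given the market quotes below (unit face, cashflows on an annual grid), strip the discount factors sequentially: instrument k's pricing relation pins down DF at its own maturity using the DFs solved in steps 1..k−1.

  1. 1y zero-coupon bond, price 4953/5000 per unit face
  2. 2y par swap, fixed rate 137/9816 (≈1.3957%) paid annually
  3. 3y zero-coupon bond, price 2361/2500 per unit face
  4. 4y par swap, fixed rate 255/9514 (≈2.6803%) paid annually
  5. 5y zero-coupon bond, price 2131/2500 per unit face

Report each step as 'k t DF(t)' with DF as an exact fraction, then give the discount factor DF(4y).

step 1 [1y] zero: DF = P = 4953/5000 ≈ 0.990600
step 2 [2y] swap r/1=137/9816: DF=(1 − 137/9816·(0.990600))/(1+137/9816) = 4863/5000 ≈ 0.972600
step 3 [3y] zero: DF = P = 2361/2500 ≈ 0.944400
step 4 [4y] swap r/1=255/9514: DF=(1 − 255/9514·(0.990600+0.972600+0.944400))/(1+255/9514) = 449/500 ≈ 0.898000
step 5 [5y] zero: DF = P = 2131/2500 ≈ 0.852400

1 1 4953/5000
2 2 4863/5000
3 3 2361/2500
4 4 449/500
5 5 2131/2500
DF(4y) = 449/500 ≈ 0.898000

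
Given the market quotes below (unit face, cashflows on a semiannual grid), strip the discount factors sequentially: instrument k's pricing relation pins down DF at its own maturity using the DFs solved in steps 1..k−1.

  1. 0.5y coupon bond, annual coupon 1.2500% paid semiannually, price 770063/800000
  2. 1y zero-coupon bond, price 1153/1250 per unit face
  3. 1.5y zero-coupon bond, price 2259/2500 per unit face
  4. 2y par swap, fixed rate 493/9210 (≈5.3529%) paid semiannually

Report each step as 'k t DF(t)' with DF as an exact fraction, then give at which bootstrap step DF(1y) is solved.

step 1 [0.5y] bond c/2=1/160: DF=(770063/800000 − 1/160·(0))/(1+1/160) = 4783/5000 ≈ 0.956600
step 2 [1y] zero: DF = P = 1153/1250 ≈ 0.922400
step 3 [1.5y] zero: DF = P = 2259/2500 ≈ 0.903600
step 4 [2y] swap r/2=493/18420: DF=(1 − 493/18420·(0.956600+0.922400+0.903600))/(1+493/18420) = 4507/5000 ≈ 0.901400

1 1/2 4783/5000
2 1 1153/1250
3 3/2 2259/2500
4 2 4507/5000
DF(1y) is solved at step 2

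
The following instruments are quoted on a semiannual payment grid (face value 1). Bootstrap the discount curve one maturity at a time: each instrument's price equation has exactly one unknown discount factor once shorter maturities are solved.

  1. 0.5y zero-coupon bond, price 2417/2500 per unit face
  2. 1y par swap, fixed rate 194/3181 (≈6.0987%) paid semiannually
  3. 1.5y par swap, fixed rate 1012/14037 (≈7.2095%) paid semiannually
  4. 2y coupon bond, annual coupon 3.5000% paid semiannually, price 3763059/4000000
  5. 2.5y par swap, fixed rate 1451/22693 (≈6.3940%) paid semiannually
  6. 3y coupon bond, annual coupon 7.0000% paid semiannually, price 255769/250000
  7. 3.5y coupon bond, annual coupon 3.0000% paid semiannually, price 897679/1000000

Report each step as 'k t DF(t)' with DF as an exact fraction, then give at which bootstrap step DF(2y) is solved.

step 1 [0.5y] zero: DF = P = 2417/2500 ≈ 0.966800
step 2 [1y] swap r/2=97/3181: DF=(1 − 97/3181·(0.966800))/(1+97/3181) = 4709/5000 ≈ 0.941800
step 3 [1.5y] swap r/2=506/14037: DF=(1 − 506/14037·(0.966800+0.941800))/(1+506/14037) = 2247/2500 ≈ 0.898800
step 4 [2y] bond c/2=7/400: DF=(3763059/4000000 − 7/400·(0.966800+0.941800+0.898800))/(1+7/400) = 8763/10000 ≈ 0.876300
step 5 [2.5y] swap r/2=1451/45386: DF=(1 − 1451/45386·(0.966800+0.941800+0.898800+0.876300))/(1+1451/45386) = 8549/10000 ≈ 0.854900
step 6 [3y] bond c/2=7/200: DF=(255769/250000 − 7/200·(0.966800+0.941800+0.898800+0.876300+0.854900))/(1+7/200) = 167/200 ≈ 0.835000
step 7 [3.5y] bond c/2=3/200: DF=(897679/1000000 − 3/200·(0.966800+0.941800+0.898800+0.876300+0.854900+0.835000))/(1+3/200) = 161/200 ≈ 0.805000

1 1/2 2417/2500
2 1 4709/5000
3 3/2 2247/2500
4 2 8763/10000
5 5/2 8549/10000
6 3 167/200
7 7/2 161/200
DF(2y) is solved at step 4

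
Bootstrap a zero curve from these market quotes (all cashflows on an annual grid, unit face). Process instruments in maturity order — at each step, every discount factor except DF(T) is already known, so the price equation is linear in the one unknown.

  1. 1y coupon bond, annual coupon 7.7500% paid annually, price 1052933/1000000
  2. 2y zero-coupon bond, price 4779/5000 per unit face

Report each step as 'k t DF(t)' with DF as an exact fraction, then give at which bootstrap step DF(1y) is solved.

step 1 [1y] bond c/1=31/400: DF=(1052933/1000000 − 31/400·(0))/(1+31/400) = 2443/2500 ≈ 0.977200
step 2 [2y] zero: DF = P = 4779/5000 ≈ 0.955800

1 1 2443/2500
2 2 4779/5000
DF(1y) is solved at step 1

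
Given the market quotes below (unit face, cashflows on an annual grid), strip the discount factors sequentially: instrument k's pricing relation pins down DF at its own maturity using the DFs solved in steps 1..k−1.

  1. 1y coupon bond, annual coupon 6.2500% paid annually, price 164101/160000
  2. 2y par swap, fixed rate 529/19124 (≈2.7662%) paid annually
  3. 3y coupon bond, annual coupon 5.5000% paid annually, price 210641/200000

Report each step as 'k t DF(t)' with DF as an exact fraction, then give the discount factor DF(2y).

step 1 [1y] bond c/1=1/16: DF=(164101/160000 − 1/16·(0))/(1+1/16) = 9653/10000 ≈ 0.965300
step 2 [2y] swap r/1=529/19124: DF=(1 − 529/19124·(0.965300))/(1+529/19124) = 9471/10000 ≈ 0.947100
step 3 [3y] bond c/1=11/200: DF=(210641/200000 − 11/200·(0.965300+0.947100))/(1+11/200) = 4493/5000 ≈ 0.898600

1 1 9653/10000
2 2 9471/10000
3 3 4493/5000
DF(2y) = 9471/10000 ≈ 0.947100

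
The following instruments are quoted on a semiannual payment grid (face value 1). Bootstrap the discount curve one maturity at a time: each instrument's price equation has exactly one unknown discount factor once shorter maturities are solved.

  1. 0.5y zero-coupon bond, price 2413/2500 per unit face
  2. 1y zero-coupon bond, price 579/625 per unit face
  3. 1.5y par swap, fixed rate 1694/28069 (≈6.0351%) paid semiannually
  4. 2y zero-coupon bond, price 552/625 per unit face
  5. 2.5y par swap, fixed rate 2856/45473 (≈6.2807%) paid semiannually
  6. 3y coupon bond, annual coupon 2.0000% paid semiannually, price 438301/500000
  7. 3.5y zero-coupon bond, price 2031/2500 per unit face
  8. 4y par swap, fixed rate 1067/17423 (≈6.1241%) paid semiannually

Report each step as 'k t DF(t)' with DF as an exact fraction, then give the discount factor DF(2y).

1 1/2 2413/2500
2 1 579/625
3 3/2 9153/10000
4 2 552/625
5 5/2 2143/2500
6 3 8229/10000
7 7/2 2031/2500
8 4 3933/5000
DF(2y) = 552/625 ≈ 0.883200

step 1 [0.5y] zero: DF = P = 2413/2500 ≈ 0.965200
step 2 [1y] zero: DF = P = 579/625 ≈ 0.926400
step 3 [1.5y] swap r/2=847/28069: DF=(1 − 847/28069·(0.965200+0.926400))/(1+847/28069) = 9153/10000 ≈ 0.915300
step 4 [2y] zero: DF = P = 552/625 ≈ 0.883200
step 5 [2.5y] swap r/2=1428/45473: DF=(1 − 1428/45473·(0.965200+0.926400+0.915300+0.883200))/(1+1428/45473) = 2143/2500 ≈ 0.857200
step 6 [3y] bond c/2=1/100: DF=(438301/500000 − 1/100·(0.965200+0.926400+0.915300+0.883200+0.857200))/(1+1/100) = 8229/10000 ≈ 0.822900
step 7 [3.5y] zero: DF = P = 2031/2500 ≈ 0.812400
step 8 [4y] swap r/2=1067/34846: DF=(1 − 1067/34846·(0.965200+0.926400+0.915300+0.883200+0.857200+0.822900+0.812400))/(1+1067/34846) = 3933/5000 ≈ 0.786600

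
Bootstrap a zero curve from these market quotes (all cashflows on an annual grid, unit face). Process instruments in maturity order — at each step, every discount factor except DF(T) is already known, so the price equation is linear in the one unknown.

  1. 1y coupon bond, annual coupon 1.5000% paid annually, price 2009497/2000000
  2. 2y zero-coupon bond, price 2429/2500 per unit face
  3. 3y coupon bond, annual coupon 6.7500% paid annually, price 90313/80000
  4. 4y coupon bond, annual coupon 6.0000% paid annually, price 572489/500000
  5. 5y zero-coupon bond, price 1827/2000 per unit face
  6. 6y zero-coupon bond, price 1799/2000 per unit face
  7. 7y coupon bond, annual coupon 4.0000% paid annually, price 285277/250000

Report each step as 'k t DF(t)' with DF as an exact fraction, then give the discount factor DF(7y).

step 1 [1y] bond c/1=3/200: DF=(2009497/2000000 − 3/200·(0))/(1+3/200) = 9899/10000 ≈ 0.989900
step 2 [2y] zero: DF = P = 2429/2500 ≈ 0.971600
step 3 [3y] bond c/1=27/400: DF=(90313/80000 − 27/400·(0.989900+0.971600))/(1+27/400) = 1867/2000 ≈ 0.933500
step 4 [4y] bond c/1=3/50: DF=(572489/500000 − 3/50·(0.989900+0.971600+0.933500))/(1+3/50) = 9163/10000 ≈ 0.916300
step 5 [5y] zero: DF = P = 1827/2000 ≈ 0.913500
step 6 [6y] zero: DF = P = 1799/2000 ≈ 0.899500
step 7 [7y] bond c/1=1/25: DF=(285277/250000 − 1/25·(0.989900+0.971600+0.933500+0.916300+0.913500+0.899500))/(1+1/25) = 8809/10000 ≈ 0.880900

1 1 9899/10000
2 2 2429/2500
3 3 1867/2000
4 4 9163/10000
5 5 1827/2000
6 6 1799/2000
7 7 8809/10000
DF(7y) = 8809/10000 ≈ 0.880900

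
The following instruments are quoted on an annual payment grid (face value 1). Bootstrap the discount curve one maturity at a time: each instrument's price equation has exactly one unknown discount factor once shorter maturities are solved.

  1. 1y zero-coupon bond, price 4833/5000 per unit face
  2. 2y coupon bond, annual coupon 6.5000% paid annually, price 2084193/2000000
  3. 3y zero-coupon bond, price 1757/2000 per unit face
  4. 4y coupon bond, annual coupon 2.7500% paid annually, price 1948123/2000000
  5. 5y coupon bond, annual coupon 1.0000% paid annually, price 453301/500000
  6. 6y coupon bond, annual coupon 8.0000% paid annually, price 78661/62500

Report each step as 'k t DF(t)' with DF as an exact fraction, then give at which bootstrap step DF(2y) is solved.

1 1 4833/5000
2 2 1839/2000
3 3 1757/2000
4 4 437/500
5 5 1077/1250
6 6 104/125
DF(2y) is solved at step 2

step 1 [1y] zero: DF = P = 4833/5000 ≈ 0.966600
step 2 [2y] bond c/1=13/200: DF=(2084193/2000000 − 13/200·(0.966600))/(1+13/200) = 1839/2000 ≈ 0.919500
step 3 [3y] zero: DF = P = 1757/2000 ≈ 0.878500
step 4 [4y] bond c/1=11/400: DF=(1948123/2000000 − 11/400·(0.966600+0.919500+0.878500))/(1+11/400) = 437/500 ≈ 0.874000
step 5 [5y] bond c/1=1/100: DF=(453301/500000 − 1/100·(0.966600+0.919500+0.878500+0.874000))/(1+1/100) = 1077/1250 ≈ 0.861600
step 6 [6y] bond c/1=2/25: DF=(78661/62500 − 2/25·(0.966600+0.919500+0.878500+0.874000+0.861600))/(1+2/25) = 104/125 ≈ 0.832000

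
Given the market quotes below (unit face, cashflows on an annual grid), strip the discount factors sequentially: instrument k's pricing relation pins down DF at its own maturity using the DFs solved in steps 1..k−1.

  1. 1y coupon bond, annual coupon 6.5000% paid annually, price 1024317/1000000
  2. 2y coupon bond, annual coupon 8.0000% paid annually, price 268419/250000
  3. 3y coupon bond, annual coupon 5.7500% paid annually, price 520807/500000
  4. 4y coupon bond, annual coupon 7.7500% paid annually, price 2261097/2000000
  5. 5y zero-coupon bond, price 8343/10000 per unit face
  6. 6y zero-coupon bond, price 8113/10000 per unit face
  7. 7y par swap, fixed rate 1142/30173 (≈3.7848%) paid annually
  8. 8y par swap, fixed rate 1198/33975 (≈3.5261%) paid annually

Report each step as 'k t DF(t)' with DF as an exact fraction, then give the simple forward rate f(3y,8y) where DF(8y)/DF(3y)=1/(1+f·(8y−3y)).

step 1 [1y] bond c/1=13/200: DF=(1024317/1000000 − 13/200·(0))/(1+13/200) = 4809/5000 ≈ 0.961800
step 2 [2y] bond c/1=2/25: DF=(268419/250000 − 2/25·(0.961800))/(1+2/25) = 9229/10000 ≈ 0.922900
step 3 [3y] bond c/1=23/400: DF=(520807/500000 − 23/400·(0.961800+0.922900))/(1+23/400) = 353/400 ≈ 0.882500
step 4 [4y] bond c/1=31/400: DF=(2261097/2000000 − 31/400·(0.961800+0.922900+0.882500))/(1+31/400) = 4251/5000 ≈ 0.850200
step 5 [5y] zero: DF = P = 8343/10000 ≈ 0.834300
step 6 [6y] zero: DF = P = 8113/10000 ≈ 0.811300
step 7 [7y] swap r/1=1142/30173: DF=(1 − 1142/30173·(0.961800+0.922900+0.882500+0.850200+0.834300+0.811300))/(1+1142/30173) = 1929/2500 ≈ 0.771600
step 8 [8y] swap r/1=1198/33975: DF=(1 − 1198/33975·(0.961800+0.922900+0.882500+0.850200+0.834300+0.811300+0.771600))/(1+1198/33975) = 1901/2500 ≈ 0.760400

1 1 4809/5000
2 2 9229/10000
3 3 353/400
4 4 4251/5000
5 5 8343/10000
6 6 8113/10000
7 7 1929/2500
8 8 1901/2500
f(3y,8y) = ((353/400)/(1901/2500) − 1)/(5) = 1221/38020 ≈ 3.2115%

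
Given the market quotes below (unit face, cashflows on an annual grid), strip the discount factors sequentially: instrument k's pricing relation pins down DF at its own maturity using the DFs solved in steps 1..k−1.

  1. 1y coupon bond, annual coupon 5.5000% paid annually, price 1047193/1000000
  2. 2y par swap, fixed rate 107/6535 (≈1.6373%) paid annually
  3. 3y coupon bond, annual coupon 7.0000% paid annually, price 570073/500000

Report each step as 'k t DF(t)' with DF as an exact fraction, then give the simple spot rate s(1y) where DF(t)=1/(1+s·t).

step 1 [1y] bond c/1=11/200: DF=(1047193/1000000 − 11/200·(0))/(1+11/200) = 4963/5000 ≈ 0.992600
step 2 [2y] swap r/1=107/6535: DF=(1 − 107/6535·(0.992600))/(1+107/6535) = 9679/10000 ≈ 0.967900
step 3 [3y] bond c/1=7/100: DF=(570073/500000 − 7/100·(0.992600+0.967900))/(1+7/100) = 9373/10000 ≈ 0.937300

1 1 4963/5000
2 2 9679/10000
3 3 9373/10000
s(1y) = (1/(4963/5000) − 1)/(1) = 37/4963 ≈ 0.7455%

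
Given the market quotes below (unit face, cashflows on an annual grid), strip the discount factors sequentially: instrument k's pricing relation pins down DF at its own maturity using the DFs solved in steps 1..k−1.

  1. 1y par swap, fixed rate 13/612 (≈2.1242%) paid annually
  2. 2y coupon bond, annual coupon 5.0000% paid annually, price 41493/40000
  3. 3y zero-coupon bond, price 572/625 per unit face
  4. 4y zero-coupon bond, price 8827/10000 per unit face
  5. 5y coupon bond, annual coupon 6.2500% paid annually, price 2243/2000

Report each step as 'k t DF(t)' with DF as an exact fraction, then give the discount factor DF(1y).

step 1 [1y] swap r/1=13/612: DF=(1 − 13/612·(0))/(1+13/612) = 612/625 ≈ 0.979200
step 2 [2y] bond c/1=1/20: DF=(41493/40000 − 1/20·(0.979200))/(1+1/20) = 9413/10000 ≈ 0.941300
step 3 [3y] zero: DF = P = 572/625 ≈ 0.915200
step 4 [4y] zero: DF = P = 8827/10000 ≈ 0.882700
step 5 [5y] bond c/1=1/16: DF=(2243/2000 − 1/16·(0.979200+0.941300+0.915200+0.882700))/(1+1/16) = 523/625 ≈ 0.836800

1 1 612/625
2 2 9413/10000
3 3 572/625
4 4 8827/10000
5 5 523/625
DF(1y) = 612/625 ≈ 0.979200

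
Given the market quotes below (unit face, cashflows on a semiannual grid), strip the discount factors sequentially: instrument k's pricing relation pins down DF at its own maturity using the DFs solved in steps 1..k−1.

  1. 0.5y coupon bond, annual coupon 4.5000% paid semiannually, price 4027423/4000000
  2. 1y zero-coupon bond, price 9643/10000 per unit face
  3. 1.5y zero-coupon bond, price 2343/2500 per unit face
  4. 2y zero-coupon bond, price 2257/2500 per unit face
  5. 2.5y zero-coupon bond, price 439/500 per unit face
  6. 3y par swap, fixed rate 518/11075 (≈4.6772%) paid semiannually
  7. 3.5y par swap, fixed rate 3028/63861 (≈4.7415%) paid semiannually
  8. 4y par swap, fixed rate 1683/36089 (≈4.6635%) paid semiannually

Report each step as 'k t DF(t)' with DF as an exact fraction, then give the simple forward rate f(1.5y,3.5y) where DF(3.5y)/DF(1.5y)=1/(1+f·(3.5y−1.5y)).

1 1/2 9847/10000
2 1 9643/10000
3 3/2 2343/2500
4 2 2257/2500
5 5/2 439/500
6 3 1741/2000
7 7/2 4243/5000
8 4 8317/10000
f(1.5y,3.5y) = ((2343/2500)/(4243/5000) − 1)/(2) = 443/8486 ≈ 5.2204%

step 1 [0.5y] bond c/2=9/400: DF=(4027423/4000000 − 9/400·(0))/(1+9/400) = 9847/10000 ≈ 0.984700
step 2 [1y] zero: DF = P = 9643/10000 ≈ 0.964300
step 3 [1.5y] zero: DF = P = 2343/2500 ≈ 0.937200
step 4 [2y] zero: DF = P = 2257/2500 ≈ 0.902800
step 5 [2.5y] zero: DF = P = 439/500 ≈ 0.878000
step 6 [3y] swap r/2=259/11075: DF=(1 − 259/11075·(0.984700+0.964300+0.937200+0.902800+0.878000))/(1+259/11075) = 1741/2000 ≈ 0.870500
step 7 [3.5y] swap r/2=1514/63861: DF=(1 − 1514/63861·(0.984700+0.964300+0.937200+0.902800+0.878000+0.870500))/(1+1514/63861) = 4243/5000 ≈ 0.848600
step 8 [4y] swap r/2=1683/72178: DF=(1 − 1683/72178·(0.984700+0.964300+0.937200+0.902800+0.878000+0.870500+0.848600))/(1+1683/72178) = 8317/10000 ≈ 0.831700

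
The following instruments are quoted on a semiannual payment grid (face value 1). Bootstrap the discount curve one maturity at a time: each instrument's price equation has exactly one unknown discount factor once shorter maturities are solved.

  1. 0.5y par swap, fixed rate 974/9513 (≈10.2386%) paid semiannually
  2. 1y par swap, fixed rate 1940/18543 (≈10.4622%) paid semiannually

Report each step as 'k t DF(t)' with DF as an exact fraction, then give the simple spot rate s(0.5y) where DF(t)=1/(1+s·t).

step 1 [0.5y] swap r/2=487/9513: DF=(1 − 487/9513·(0))/(1+487/9513) = 9513/10000 ≈ 0.951300
step 2 [1y] swap r/2=970/18543: DF=(1 − 970/18543·(0.951300))/(1+970/18543) = 903/1000 ≈ 0.903000

1 1/2 9513/10000
2 1 903/1000
s(0.5y) = (1/(9513/10000) − 1)/(1/2) = 974/9513 ≈ 10.2386%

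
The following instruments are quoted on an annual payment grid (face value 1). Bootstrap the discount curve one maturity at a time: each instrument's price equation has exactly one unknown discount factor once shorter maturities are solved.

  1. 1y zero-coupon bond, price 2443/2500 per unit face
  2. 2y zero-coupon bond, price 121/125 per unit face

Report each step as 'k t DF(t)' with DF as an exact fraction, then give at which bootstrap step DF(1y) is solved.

step 1 [1y] zero: DF = P = 2443/2500 ≈ 0.977200
step 2 [2y] zero: DF = P = 121/125 ≈ 0.968000

1 1 2443/2500
2 2 121/125
DF(1y) is solved at step 1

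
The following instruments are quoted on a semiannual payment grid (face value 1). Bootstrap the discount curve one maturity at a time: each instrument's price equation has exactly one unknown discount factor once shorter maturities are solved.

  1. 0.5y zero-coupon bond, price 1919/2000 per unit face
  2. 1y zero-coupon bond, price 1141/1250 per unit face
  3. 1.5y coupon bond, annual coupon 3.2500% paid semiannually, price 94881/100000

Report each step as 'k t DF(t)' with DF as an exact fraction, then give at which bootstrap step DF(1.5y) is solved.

step 1 [0.5y] zero: DF = P = 1919/2000 ≈ 0.959500
step 2 [1y] zero: DF = P = 1141/1250 ≈ 0.912800
step 3 [1.5y] bond c/2=13/800: DF=(94881/100000 − 13/800·(0.959500+0.912800))/(1+13/800) = 9037/10000 ≈ 0.903700

1 1/2 1919/2000
2 1 1141/1250
3 3/2 9037/10000
DF(1.5y) is solved at step 3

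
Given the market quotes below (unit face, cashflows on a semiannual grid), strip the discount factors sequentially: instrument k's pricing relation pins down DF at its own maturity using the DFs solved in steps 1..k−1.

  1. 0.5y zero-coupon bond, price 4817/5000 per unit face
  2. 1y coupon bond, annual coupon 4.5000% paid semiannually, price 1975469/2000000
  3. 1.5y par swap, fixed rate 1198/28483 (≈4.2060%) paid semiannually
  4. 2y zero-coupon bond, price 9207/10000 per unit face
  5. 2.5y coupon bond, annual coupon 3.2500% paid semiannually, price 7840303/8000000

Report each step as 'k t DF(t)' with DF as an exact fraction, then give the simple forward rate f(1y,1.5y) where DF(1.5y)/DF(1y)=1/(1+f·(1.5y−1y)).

1 1/2 4817/5000
2 1 1181/1250
3 3/2 9401/10000
4 2 9207/10000
5 5/2 9041/10000
f(1y,1.5y) = ((1181/1250)/(9401/10000) − 1)/(1/2) = 94/9401 ≈ 0.9999%

step 1 [0.5y] zero: DF = P = 4817/5000 ≈ 0.963400
step 2 [1y] bond c/2=9/400: DF=(1975469/2000000 − 9/400·(0.963400))/(1+9/400) = 1181/1250 ≈ 0.944800
step 3 [1.5y] swap r/2=599/28483: DF=(1 − 599/28483·(0.963400+0.944800))/(1+599/28483) = 9401/10000 ≈ 0.940100
step 4 [2y] zero: DF = P = 9207/10000 ≈ 0.920700
step 5 [2.5y] bond c/2=13/800: DF=(7840303/8000000 − 13/800·(0.963400+0.944800+0.940100+0.920700))/(1+13/800) = 9041/10000 ≈ 0.904100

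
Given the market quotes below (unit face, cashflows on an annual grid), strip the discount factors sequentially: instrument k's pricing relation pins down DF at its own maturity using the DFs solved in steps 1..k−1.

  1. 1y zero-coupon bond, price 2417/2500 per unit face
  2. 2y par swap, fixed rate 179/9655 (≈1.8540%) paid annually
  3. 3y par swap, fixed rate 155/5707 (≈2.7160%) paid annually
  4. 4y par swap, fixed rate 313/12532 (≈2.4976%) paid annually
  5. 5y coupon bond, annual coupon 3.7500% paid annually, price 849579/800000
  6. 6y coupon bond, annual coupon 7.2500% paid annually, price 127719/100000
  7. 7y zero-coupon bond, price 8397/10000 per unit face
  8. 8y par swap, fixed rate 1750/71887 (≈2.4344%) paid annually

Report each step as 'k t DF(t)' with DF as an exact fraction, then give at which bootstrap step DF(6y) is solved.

step 1 [1y] zero: DF = P = 2417/2500 ≈ 0.966800
step 2 [2y] swap r/1=179/9655: DF=(1 − 179/9655·(0.966800))/(1+179/9655) = 4821/5000 ≈ 0.964200
step 3 [3y] swap r/1=155/5707: DF=(1 − 155/5707·(0.966800+0.964200))/(1+155/5707) = 369/400 ≈ 0.922500
step 4 [4y] swap r/1=313/12532: DF=(1 − 313/12532·(0.966800+0.964200+0.922500))/(1+313/12532) = 9061/10000 ≈ 0.906100
step 5 [5y] bond c/1=3/80: DF=(849579/800000 − 3/80·(0.966800+0.964200+0.922500+0.906100))/(1+3/80) = 8877/10000 ≈ 0.887700
step 6 [6y] bond c/1=29/400: DF=(127719/100000 − 29/400·(0.966800+0.964200+0.922500+0.906100+0.887700))/(1+29/400) = 8767/10000 ≈ 0.876700
step 7 [7y] zero: DF = P = 8397/10000 ≈ 0.839700
step 8 [8y] swap r/1=1750/71887: DF=(1 − 1750/71887·(0.966800+0.964200+0.922500+0.906100+0.887700+0.876700+0.839700))/(1+1750/71887) = 33/40 ≈ 0.825000

1 1 2417/2500
2 2 4821/5000
3 3 369/400
4 4 9061/10000
5 5 8877/10000
6 6 8767/10000
7 7 8397/10000
8 8 33/40
DF(6y) is solved at step 6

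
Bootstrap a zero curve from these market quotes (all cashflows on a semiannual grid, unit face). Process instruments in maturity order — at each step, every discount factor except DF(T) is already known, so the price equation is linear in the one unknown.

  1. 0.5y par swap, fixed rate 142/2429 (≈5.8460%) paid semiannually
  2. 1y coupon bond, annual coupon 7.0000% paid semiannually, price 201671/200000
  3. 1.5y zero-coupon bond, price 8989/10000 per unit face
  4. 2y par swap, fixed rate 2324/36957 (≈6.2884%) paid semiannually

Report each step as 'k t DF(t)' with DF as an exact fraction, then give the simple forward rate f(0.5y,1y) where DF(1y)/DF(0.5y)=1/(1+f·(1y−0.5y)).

step 1 [0.5y] swap r/2=71/2429: DF=(1 − 71/2429·(0))/(1+71/2429) = 2429/2500 ≈ 0.971600
step 2 [1y] bond c/2=7/200: DF=(201671/200000 − 7/200·(0.971600))/(1+7/200) = 4707/5000 ≈ 0.941400
step 3 [1.5y] zero: DF = P = 8989/10000 ≈ 0.898900
step 4 [2y] swap r/2=1162/36957: DF=(1 − 1162/36957·(0.971600+0.941400+0.898900))/(1+1162/36957) = 4419/5000 ≈ 0.883800

1 1/2 2429/2500
2 1 4707/5000
3 3/2 8989/10000
4 2 4419/5000
f(0.5y,1y) = ((2429/2500)/(4707/5000) − 1)/(1/2) = 302/4707 ≈ 6.4160%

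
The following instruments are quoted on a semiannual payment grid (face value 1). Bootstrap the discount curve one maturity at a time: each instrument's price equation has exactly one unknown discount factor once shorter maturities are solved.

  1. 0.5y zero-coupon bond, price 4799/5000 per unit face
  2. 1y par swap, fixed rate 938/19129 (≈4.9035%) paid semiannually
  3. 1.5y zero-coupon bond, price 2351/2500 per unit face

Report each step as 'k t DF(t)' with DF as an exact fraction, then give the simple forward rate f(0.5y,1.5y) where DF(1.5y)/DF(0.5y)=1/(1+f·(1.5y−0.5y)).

step 1 [0.5y] zero: DF = P = 4799/5000 ≈ 0.959800
step 2 [1y] swap r/2=469/19129: DF=(1 − 469/19129·(0.959800))/(1+469/19129) = 9531/10000 ≈ 0.953100
step 3 [1.5y] zero: DF = P = 2351/2500 ≈ 0.940400

1 1/2 4799/5000
2 1 9531/10000
3 3/2 2351/2500
f(0.5y,1.5y) = ((4799/5000)/(2351/2500) − 1)/(1) = 97/4702 ≈ 2.0630%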